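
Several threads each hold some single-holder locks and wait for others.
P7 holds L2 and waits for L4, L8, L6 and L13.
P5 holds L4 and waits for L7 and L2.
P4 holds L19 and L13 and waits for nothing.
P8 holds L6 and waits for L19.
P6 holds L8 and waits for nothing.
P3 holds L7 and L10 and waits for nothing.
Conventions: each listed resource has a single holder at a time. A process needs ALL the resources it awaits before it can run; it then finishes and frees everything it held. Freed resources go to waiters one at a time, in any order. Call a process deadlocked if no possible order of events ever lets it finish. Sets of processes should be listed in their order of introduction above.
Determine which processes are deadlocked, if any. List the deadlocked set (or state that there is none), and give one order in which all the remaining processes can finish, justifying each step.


Deadlocked set: P7 and P5.
Key observation: P7 -> P5 -> P7 is a circular wait — nothing in it can go first; no other process is dragged down with it.
A valid finishing order for the others: P4, P8, P3, P6.
Step-by-step check:
  P4 waits on nothing -> runs at once and releases L19 and L13
  run P8 (all its waits — L19 — are resolved); releases L6
  P3 waits on nothing -> runs at once and releases L7 and L10
  P6 waits on nothing -> runs at once and releases L8


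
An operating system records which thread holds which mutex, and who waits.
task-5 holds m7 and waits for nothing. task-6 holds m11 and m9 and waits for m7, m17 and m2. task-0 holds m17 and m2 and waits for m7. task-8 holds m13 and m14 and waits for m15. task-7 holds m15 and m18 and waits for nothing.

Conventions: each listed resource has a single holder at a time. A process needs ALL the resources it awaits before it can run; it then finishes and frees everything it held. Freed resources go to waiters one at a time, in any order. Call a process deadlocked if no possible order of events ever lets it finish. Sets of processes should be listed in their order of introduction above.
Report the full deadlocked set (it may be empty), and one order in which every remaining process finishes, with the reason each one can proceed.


The deadlocked set is empty.
Key observation: the wait relation is loop-free; peeling off processes with no waits unwinds the whole state.
A valid finishing order for the others: task-7, task-5, task-0, task-6, task-8.
Check, step by step:
  task-7: no waits; runs immediately, freeing m15 and m18
  task-5: no waits; runs immediately, freeing m7
  task-0: everything it awaited (m7) is free; runs, freeing m17 and m2
  task-6: everything it awaited (m7, m17 and m2) is free; runs, freeing m11 and m9
  task-8: everything it awaited (m15) is free; runs, freeing m13 and m14


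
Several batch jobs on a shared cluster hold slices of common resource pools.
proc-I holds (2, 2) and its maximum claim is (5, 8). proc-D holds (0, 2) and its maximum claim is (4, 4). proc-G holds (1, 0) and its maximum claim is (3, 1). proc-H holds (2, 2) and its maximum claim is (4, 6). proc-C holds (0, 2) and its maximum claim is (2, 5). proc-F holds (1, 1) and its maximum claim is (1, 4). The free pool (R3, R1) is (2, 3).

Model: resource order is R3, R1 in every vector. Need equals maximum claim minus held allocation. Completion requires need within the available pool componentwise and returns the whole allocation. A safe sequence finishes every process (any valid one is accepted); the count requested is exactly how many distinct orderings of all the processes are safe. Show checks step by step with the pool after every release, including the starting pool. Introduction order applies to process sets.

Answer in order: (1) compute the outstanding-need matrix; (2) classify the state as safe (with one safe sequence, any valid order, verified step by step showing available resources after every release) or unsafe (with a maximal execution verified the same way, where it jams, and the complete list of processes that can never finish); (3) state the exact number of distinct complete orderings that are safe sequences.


(1) Need matrix, components ordered R3, R1:
  proc-I: (3, 6)
  proc-D: (4, 2)
  proc-G: (2, 1)
  proc-H: (2, 4)
  proc-C: (2, 3)
  proc-F: (0, 3)
(2) SAFE — a valid safe sequence is proc-F, proc-H, proc-D, proc-G, proc-I, proc-C.
Key observation: proc-F marks the first exact bind of the order: its need (0, 3) fits the free (2, 3) with zero slack on a requested resource.
Walking it through:
  pool = (2, 3)
  run proc-F (needs (0, 3), free (2, 3)); after release of (1, 1) the pool is (3, 4)
  run proc-H (needs (2, 4), free (3, 4)); after release of (2, 2) the pool is (5, 6)
  run proc-D (needs (4, 2), free (5, 6)); after release of (0, 2) the pool is (5, 8)
  run proc-G (needs (2, 1), free (5, 8)); after release of (1, 0) the pool is (6, 8)
  run proc-I (needs (3, 6), free (6, 8)); after release of (2, 2) the pool is (8, 10)
  run proc-C (needs (2, 3), free (8, 10)); after release of (0, 2) the pool is (8, 12)
(3) Exactly 144 of the possible complete orderings are safe sequences.


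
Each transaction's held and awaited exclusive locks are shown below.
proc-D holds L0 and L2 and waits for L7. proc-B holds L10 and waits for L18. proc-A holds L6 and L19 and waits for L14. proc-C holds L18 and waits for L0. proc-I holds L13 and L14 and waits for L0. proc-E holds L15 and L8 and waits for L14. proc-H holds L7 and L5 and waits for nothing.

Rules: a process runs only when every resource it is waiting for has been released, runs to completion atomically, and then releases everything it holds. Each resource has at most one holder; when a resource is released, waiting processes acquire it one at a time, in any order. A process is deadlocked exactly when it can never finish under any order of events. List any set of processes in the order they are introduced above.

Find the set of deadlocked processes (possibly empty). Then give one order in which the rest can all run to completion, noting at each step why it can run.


No process is deadlocked.
Key observation: every chain of waits terminates; starting from the processes that wait on nothing, all the rest unlock in turn.
The rest can finish in the order proc-H, proc-D, proc-C, proc-I, proc-E, proc-B, proc-A.
Step-by-step check:
  run proc-H (it waits on nothing); releases L7 and L5
  proc-D: everything it awaited (L7) is free; runs, freeing L0 and L2
  proc-C: everything it awaited (L0) is free; runs, freeing L18
  proc-I: everything it awaited (L0) is free; runs, freeing L13 and L14
  proc-E: everything it awaited (L14) is free; runs, freeing L15 and L8
  proc-B: everything it awaited (L18) is free; runs, freeing L10
  proc-A: everything it awaited (L14) is free; runs, freeing L6 and L19


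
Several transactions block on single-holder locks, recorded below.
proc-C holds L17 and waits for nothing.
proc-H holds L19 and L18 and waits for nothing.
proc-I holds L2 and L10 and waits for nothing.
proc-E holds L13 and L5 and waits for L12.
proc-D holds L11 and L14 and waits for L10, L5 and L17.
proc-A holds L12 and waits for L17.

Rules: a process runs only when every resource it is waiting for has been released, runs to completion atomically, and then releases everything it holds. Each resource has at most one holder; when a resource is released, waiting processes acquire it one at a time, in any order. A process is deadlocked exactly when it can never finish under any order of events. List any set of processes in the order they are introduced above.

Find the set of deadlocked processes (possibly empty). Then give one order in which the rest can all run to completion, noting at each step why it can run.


No process is deadlocked.
Key observation: the waits form no ring: some process can always run, and its releases unblock the others one by one.
A valid finishing order for the others: proc-I, proc-C, proc-A, proc-E, proc-D, proc-H.
Verifying each step:
  run proc-I (it waits on nothing); releases L2 and L10
  run proc-C (it waits on nothing); releases L17
  proc-A waits on L17 — all released -> runs and releases L12
  proc-E waits on L12 — all released -> runs and releases L13 and L5
  proc-D waits on L10, L5 and L17 — all released -> runs and releases L11 and L14
  run proc-H (it waits on nothing); releases L19 and L18


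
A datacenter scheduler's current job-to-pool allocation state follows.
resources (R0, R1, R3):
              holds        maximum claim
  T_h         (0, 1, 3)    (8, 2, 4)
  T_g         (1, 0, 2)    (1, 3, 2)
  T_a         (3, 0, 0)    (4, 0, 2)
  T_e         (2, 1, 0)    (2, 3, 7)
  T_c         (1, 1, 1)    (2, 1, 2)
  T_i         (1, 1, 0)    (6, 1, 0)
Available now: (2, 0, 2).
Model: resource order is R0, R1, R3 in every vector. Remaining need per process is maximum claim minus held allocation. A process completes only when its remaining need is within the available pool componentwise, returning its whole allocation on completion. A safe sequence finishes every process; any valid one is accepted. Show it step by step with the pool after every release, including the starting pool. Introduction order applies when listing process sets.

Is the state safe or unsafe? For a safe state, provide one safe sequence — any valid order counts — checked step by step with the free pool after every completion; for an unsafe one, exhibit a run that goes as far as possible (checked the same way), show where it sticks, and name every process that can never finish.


The state is UNSAFE.
Key observation: after T_a, T_c, T_i the pool peaks at (7, 2, 3), and each blocked process is short somewhere: T_h on R0; T_g on R1; T_e on R3.
The run T_a, T_c, T_i cannot be extended any further. Walking it through:
  pool = (2, 0, 2)
  run T_a (needs (1, 0, 2), free (2, 0, 2)); after release of (3, 0, 0) the pool is (5, 0, 2)
  run T_c (needs (1, 0, 1), free (5, 0, 2)); after release of (1, 1, 1) the pool is (6, 1, 3)
  run T_i (needs (5, 0, 0), free (6, 1, 3)); after release of (1, 1, 0) the pool is (7, 2, 3)
  blocked: T_h wants (8, 1, 1), pool (7, 2, 3) — not enough R0
  blocked: T_g wants (0, 3, 0), pool (7, 2, 3) — not enough R1
  blocked: T_e wants (0, 2, 7), pool (7, 2, 3) — not enough R3
Processes that can never finish: T_h, T_g and T_e.


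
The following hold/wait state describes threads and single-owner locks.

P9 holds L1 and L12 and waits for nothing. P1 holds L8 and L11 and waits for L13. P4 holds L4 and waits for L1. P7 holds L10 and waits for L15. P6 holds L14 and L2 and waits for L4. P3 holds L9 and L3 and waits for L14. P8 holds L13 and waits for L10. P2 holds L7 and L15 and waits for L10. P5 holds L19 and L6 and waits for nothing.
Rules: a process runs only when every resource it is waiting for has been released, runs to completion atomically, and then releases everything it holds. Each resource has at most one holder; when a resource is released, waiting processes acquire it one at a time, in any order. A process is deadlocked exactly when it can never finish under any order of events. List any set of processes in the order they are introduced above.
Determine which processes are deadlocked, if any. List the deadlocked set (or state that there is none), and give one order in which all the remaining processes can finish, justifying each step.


The deadlocked set is P1, P7, P8 and P2.
Key observation: the wait chain closes on itself along P7 -> P2 -> P7; P1 and P8 wait into the deadlock from upstream.
The rest can finish in the order P9, P4, P5, P6, P3.
Check, step by step:
  P9 waits on nothing -> runs at once and releases L1 and L12
  P4 waits on L1 — all released -> runs and releases L4
  P5 waits on nothing -> runs at once and releases L19 and L6
  P6 waits on L4 — all released -> runs and releases L14 and L2
  P3 waits on L14 — all released -> runs and releases L9 and L3


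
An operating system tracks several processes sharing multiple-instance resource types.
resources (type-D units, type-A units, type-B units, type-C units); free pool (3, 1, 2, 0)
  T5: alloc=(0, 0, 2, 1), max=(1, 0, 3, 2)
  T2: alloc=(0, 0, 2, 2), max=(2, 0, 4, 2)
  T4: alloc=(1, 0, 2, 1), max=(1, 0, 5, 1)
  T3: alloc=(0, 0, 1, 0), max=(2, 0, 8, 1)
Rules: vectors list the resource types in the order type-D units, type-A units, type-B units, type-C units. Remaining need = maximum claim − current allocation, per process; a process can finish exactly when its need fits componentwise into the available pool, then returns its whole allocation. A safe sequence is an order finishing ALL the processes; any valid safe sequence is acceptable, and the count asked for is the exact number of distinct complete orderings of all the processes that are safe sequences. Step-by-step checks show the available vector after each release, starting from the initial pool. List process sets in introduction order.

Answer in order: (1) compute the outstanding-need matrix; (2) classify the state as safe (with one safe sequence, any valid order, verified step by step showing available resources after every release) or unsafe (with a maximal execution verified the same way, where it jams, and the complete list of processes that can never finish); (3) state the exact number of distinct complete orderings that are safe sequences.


(1) Need matrix, components ordered type-D units, type-A units, type-B units, type-C units:
  T5: (1, 0, 1, 1)
  T2: (2, 0, 2, 0)
  T4: (0, 0, 3, 0)
  T3: (2, 0, 7, 1)
(2) SAFE — a valid safe sequence is T2, T5, T4, T3.
Key observation: T2 is the earliest step where a requested resource binds exactly: need (2, 0, 2, 0), pool (3, 1, 2, 0) at its turn.
Step-by-step check:
  pool = (3, 1, 2, 0)
  run T2 (needs (2, 0, 2, 0), free (3, 1, 2, 0)); after release of (0, 0, 2, 2) the pool is (3, 1, 4, 2)
  run T5 (needs (1, 0, 1, 1), free (3, 1, 4, 2)); after release of (0, 0, 2, 1) the pool is (3, 1, 6, 3)
  run T4 (needs (0, 0, 3, 0), free (3, 1, 6, 3)); after release of (1, 0, 2, 1) the pool is (4, 1, 8, 4)
  run T3 (needs (2, 0, 7, 1), free (4, 1, 8, 4)); after release of (0, 0, 1, 0) the pool is (4, 1, 9, 4)
(3) Exactly 2 of the possible complete orderings are safe sequences.


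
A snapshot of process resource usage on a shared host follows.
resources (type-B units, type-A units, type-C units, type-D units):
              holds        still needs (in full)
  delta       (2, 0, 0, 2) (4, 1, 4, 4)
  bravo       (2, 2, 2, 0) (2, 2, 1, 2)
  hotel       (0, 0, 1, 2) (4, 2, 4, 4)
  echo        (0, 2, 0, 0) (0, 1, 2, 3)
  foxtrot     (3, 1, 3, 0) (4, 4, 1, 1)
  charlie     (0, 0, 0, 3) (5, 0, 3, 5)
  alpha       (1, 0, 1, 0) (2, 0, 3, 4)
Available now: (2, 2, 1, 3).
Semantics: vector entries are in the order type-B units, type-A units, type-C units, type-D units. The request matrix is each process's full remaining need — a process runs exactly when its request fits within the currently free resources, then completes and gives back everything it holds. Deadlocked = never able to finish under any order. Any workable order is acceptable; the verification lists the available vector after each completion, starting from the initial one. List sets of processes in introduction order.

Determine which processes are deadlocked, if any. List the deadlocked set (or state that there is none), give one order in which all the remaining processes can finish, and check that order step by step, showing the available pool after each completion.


Deadlocked set: delta, hotel, charlie and alpha.
Key observation: once bravo, echo, foxtrot finish, the pool peaks at (7, 7, 6, 3) — and every remaining process still needs more type-D units than that.
The rest can finish in the order bravo, echo, foxtrot. Walking it through:
  pool = (2, 2, 1, 3)
  bravo needs (2, 2, 1, 2) <= (2, 2, 1, 3) -> finishes; pool += (2, 2, 2, 0) = (4, 4, 3, 3)
  echo needs (0, 1, 2, 3) <= (4, 4, 3, 3) -> finishes; pool += (0, 2, 0, 0) = (4, 6, 3, 3)
  foxtrot needs (4, 4, 1, 1) <= (4, 6, 3, 3) -> finishes; pool += (3, 1, 3, 0) = (7, 7, 6, 3)
The blocked processes can never fit:
  delta cannot run: need (4, 1, 4, 4) vs free (7, 7, 6, 3) (insufficient type-D units)
  hotel cannot run: need (4, 2, 4, 4) vs free (7, 7, 6, 3) (insufficient type-D units)
  charlie cannot run: need (5, 0, 3, 5) vs free (7, 7, 6, 3) (insufficient type-D units)
  alpha cannot run: need (2, 0, 3, 4) vs free (7, 7, 6, 3) (insufficient type-D units)


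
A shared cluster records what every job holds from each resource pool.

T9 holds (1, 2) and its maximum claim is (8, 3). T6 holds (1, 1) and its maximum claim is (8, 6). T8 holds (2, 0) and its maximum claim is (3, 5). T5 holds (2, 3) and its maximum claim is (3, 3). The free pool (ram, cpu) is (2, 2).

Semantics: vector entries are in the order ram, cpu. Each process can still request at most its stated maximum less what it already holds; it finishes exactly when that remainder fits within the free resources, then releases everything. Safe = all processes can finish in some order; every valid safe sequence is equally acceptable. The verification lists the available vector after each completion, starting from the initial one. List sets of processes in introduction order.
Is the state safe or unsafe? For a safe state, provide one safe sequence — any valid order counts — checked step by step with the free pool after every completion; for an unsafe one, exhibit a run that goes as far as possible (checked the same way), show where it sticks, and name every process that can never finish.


UNSAFE — no complete ordering exists.
Key observation: the pool after T5, T8 is (6, 5); every surviving request exceeds it in ram, so progress ends there.
The run T5, T8 cannot be extended any further. Step-by-step check:
  pool = (2, 2)
  run T5 (needs (1, 0), free (2, 2)); after release of (2, 3) the pool is (4, 5)
  run T8 (needs (1, 5), free (4, 5)); after release of (2, 0) the pool is (6, 5)
  T9 still needs (7, 1) but only (6, 5) is free — short on ram
  T6 still needs (7, 5) but only (6, 5) is free — short on ram
Permanently blocked: T9 and T6.


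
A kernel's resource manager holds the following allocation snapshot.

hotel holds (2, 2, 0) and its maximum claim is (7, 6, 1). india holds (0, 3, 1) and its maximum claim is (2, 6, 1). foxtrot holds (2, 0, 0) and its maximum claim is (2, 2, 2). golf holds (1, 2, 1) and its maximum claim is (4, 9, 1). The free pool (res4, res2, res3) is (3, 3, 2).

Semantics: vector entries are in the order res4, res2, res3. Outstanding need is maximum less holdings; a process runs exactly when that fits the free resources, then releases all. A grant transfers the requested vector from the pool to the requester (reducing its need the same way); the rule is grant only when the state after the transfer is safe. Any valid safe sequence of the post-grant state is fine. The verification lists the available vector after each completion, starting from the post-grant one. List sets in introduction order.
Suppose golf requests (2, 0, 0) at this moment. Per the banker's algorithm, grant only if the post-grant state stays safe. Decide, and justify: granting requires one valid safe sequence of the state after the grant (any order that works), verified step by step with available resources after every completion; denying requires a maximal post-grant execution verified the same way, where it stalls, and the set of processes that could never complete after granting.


DENY. Granting would leave the state unsafe.
Key observation: after foxtrot, india the pool peaks at (3, 6, 3), and each blocked process is short somewhere: hotel on res4; golf on res2.
After a pretend grant, a maximal execution: foxtrot, india — then nothing else fits. Check, step by step:
  pool = (1, 3, 2)
  foxtrot: need (0, 2, 2) fits (1, 3, 2); releases (2, 0, 0), pool now (3, 3, 2)
  india: need (2, 3, 0) fits (3, 3, 2); releases (0, 3, 1), pool now (3, 6, 3)
  blocked: hotel wants (5, 4, 1), pool (3, 6, 3) — not enough res4
  blocked: golf wants (1, 7, 0), pool (3, 6, 3) — not enough res2
Post-grant, the permanently blocked set is hotel and golf.


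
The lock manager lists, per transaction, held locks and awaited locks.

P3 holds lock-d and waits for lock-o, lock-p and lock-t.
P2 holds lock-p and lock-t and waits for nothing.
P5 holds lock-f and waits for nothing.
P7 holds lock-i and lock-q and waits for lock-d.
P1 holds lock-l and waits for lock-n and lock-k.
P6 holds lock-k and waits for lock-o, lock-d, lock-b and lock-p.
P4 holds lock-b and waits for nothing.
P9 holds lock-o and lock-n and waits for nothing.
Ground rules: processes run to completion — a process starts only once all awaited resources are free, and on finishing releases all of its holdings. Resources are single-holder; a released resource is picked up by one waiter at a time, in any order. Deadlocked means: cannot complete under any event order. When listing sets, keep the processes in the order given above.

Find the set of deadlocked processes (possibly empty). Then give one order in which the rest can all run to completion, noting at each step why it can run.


No process is deadlocked.
Key observation: all waits point, directly or indirectly, at processes that can finish, so nothing is permanently blocked.
One completion order for the rest: P5, P4, P2, P9, P3, P6, P1, P7.
Walking it through:
  run P5 (it waits on nothing); releases lock-f
  run P4 (it waits on nothing); releases lock-b
  run P2 (it waits on nothing); releases lock-p and lock-t
  run P9 (it waits on nothing); releases lock-o and lock-n
  P3 waits on lock-o, lock-p and lock-t — all released -> runs and releases lock-d
  P6 waits on lock-o, lock-d, lock-b and lock-p — all released -> runs and releases lock-k
  P1 waits on lock-n and lock-k — all released -> runs and releases lock-l
  P7 waits on lock-d — all released -> runs and releases lock-i and lock-q


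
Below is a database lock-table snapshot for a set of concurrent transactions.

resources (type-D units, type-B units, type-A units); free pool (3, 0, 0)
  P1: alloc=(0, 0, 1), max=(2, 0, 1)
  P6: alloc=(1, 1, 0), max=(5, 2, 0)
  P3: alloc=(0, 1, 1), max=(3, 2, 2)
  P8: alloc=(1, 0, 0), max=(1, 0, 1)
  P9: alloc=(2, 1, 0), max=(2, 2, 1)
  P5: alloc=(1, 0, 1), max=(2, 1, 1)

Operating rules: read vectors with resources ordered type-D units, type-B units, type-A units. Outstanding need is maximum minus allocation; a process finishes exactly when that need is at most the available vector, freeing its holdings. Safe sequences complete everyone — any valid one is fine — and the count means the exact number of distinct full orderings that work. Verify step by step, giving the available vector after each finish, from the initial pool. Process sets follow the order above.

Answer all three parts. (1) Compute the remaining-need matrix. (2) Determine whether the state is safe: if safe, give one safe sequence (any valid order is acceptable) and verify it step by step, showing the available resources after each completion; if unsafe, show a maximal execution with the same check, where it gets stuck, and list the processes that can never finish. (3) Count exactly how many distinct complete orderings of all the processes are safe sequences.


(1) Remaining need (order type-D units, type-B units, type-A units):
  P1: (2, 0, 0)
  P6: (4, 1, 0)
  P3: (3, 1, 1)
  P8: (0, 0, 1)
  P9: (0, 1, 1)
  P5: (1, 1, 0)
(2) The state is UNSAFE.
Key observation: no order helps: past P1, P8, the free pool tops out at (4, 0, 1), below what each blocked process needs in type-B units.
A maximal execution: P1, P8 — then nothing else fits. Verifying each step:
  pool = (3, 0, 0)
  P1: need (2, 0, 0) fits (3, 0, 0); releases (0, 0, 1), pool now (3, 0, 1)
  P8: need (0, 0, 1) fits (3, 0, 1); releases (1, 0, 0), pool now (4, 0, 1)
  P6 still needs (4, 1, 0) but only (4, 0, 1) is free — short on type-B units
  P3 still needs (3, 1, 1) but only (4, 0, 1) is free — short on type-B units
  P9 still needs (0, 1, 1) but only (4, 0, 1) is free — short on type-B units
  P5 still needs (1, 1, 0) but only (4, 0, 1) is free — short on type-B units
Never able to finish: P6, P3, P9 and P5.
(3) The exact count: 0 of the possible complete orderings are safe sequences.


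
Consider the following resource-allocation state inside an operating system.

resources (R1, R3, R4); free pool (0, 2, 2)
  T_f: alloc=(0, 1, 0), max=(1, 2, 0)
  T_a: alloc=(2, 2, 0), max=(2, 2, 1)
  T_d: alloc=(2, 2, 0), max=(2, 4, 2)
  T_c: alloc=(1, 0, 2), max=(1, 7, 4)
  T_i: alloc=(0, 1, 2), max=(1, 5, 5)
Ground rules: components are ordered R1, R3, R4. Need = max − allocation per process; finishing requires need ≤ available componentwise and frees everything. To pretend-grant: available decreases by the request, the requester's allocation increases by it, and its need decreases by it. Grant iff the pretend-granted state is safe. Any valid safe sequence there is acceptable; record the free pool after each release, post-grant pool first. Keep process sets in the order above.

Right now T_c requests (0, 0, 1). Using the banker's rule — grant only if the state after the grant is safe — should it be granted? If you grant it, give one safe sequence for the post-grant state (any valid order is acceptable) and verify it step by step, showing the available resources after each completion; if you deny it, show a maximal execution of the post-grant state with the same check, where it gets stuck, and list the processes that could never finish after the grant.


DENY — the pretend-granted state is unsafe.
Key observation: after T_a, T_f the pool peaks at (2, 5, 1), and each blocked process is short somewhere: T_d on R4; T_c on R3; T_i on R4.
On the post-grant state, T_a, T_f is a maximal run — nothing extends it. Walking it through:
  pool = (0, 2, 1)
  T_a needs (0, 0, 1) <= (0, 2, 1) -> finishes; pool += (2, 2, 0) = (2, 4, 1)
  T_f needs (1, 1, 0) <= (2, 4, 1) -> finishes; pool += (0, 1, 0) = (2, 5, 1)
  T_d cannot run: need (0, 2, 2) vs free (2, 5, 1) (insufficient R4)
  T_c cannot run: need (0, 7, 1) vs free (2, 5, 1) (insufficient R3)
  T_i cannot run: need (1, 4, 3) vs free (2, 5, 1) (insufficient R4)
Post-grant, the permanently blocked set is T_d, T_c and T_i.


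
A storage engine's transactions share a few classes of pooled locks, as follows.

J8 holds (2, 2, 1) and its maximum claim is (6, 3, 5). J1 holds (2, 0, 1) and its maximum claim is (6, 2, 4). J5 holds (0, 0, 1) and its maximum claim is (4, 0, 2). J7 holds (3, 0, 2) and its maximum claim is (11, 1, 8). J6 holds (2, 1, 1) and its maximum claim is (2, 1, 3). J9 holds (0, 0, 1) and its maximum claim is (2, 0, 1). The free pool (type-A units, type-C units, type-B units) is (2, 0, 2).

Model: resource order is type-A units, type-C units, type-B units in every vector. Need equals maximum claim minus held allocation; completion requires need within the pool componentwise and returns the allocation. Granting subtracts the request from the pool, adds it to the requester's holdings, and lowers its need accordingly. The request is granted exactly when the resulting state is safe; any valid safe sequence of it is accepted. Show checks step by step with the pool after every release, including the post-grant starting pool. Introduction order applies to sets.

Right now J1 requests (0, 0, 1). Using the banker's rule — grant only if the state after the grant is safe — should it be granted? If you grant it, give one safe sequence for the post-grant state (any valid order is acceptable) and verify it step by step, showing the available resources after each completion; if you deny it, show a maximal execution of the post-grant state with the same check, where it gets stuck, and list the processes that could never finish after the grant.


GRANT — the state after the grant stays safe, e.g. via J9, J6, J5, J8, J1, J7.
Key observation: post-grant, (2, 0, 1) remains, and an order beginning with J9 completes everyone.
Verifying the post-grant state step by step:
  pool = (2, 0, 1)
  J9 needs (2, 0, 0) <= (2, 0, 1) -> finishes; pool += (0, 0, 1) = (2, 0, 2)
  J6 needs (0, 0, 2) <= (2, 0, 2) -> finishes; pool += (2, 1, 1) = (4, 1, 3)
  J5 needs (4, 0, 1) <= (4, 1, 3) -> finishes; pool += (0, 0, 1) = (4, 1, 4)
  J8 needs (4, 1, 4) <= (4, 1, 4) -> finishes; pool += (2, 2, 1) = (6, 3, 5)
  J1 needs (4, 2, 2) <= (6, 3, 5) -> finishes; pool += (2, 0, 2) = (8, 3, 7)
  J7 needs (8, 1, 6) <= (8, 3, 7) -> finishes; pool += (3, 0, 2) = (11, 3, 9)


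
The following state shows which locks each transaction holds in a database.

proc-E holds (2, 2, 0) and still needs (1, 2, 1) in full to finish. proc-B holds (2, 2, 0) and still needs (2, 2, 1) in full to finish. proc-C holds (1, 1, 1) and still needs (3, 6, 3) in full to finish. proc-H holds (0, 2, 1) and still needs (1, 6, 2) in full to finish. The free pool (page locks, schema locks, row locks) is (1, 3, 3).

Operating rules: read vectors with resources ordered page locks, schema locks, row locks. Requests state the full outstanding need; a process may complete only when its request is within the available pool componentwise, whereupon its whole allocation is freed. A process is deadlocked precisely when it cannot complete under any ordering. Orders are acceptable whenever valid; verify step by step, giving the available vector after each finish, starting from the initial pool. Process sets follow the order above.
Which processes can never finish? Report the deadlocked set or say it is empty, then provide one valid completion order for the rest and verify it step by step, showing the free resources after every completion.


No process is deadlocked.
Key observation: there is always a runnable process — proc-E first — so the state unwinds completely.
One completion order for the rest: proc-E, proc-B, proc-H, proc-C. Step-by-step check:
  pool = (1, 3, 3)
  proc-E needs (1, 2, 1) <= (1, 3, 3) -> finishes; pool += (2, 2, 0) = (3, 5, 3)
  proc-B needs (2, 2, 1) <= (3, 5, 3) -> finishes; pool += (2, 2, 0) = (5, 7, 3)
  proc-H needs (1, 6, 2) <= (5, 7, 3) -> finishes; pool += (0, 2, 1) = (5, 9, 4)
  proc-C needs (3, 6, 3) <= (5, 9, 4) -> finishes; pool += (1, 1, 1) = (6, 10, 5)


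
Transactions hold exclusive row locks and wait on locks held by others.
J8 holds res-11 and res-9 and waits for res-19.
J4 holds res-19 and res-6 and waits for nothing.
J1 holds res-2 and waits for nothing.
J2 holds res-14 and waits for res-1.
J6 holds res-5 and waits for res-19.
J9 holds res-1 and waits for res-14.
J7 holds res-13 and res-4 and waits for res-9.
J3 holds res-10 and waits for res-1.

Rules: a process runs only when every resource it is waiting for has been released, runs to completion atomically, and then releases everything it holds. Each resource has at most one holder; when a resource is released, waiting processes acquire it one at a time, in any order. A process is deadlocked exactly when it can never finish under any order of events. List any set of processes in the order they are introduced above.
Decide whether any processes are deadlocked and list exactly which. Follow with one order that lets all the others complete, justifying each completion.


The deadlocked set is J2, J9 and J3.
Key observation: the cycle J2 -> J9 -> J2 can never break — each member waits on the next; J3 waits into the deadlock from upstream.
A valid finishing order for the others: J4, J1, J6, J8, J7.
Step-by-step check:
  J4: no waits; runs immediately, freeing res-19 and res-6
  J1: no waits; runs immediately, freeing res-2
  run J6 (all its waits — res-19 — are resolved); releases res-5
  run J8 (all its waits — res-19 — are resolved); releases res-11 and res-9
  run J7 (all its waits — res-9 — are resolved); releases res-13 and res-4


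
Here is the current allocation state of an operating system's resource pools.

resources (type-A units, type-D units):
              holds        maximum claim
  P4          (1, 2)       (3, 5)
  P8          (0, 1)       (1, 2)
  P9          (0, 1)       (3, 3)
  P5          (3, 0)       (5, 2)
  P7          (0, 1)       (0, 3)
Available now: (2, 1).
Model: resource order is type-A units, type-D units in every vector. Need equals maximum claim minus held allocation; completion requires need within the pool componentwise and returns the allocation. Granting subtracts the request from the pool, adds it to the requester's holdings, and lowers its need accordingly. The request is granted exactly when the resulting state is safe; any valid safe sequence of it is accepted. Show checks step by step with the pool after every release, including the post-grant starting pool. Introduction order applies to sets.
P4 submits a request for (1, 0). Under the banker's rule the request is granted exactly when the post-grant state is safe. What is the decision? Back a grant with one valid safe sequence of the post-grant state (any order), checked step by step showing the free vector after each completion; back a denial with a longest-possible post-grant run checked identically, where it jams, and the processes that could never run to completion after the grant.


GRANT. The post-grant state is safe; one safe sequence: P8, P7, P4, P9, P5.
Key observation: (1, 1) free after granting still covers P8 first, and each release covers the next.
Verifying the post-grant state step by step:
  pool = (1, 1)
  P8: need (1, 1) fits (1, 1); releases (0, 1), pool now (1, 2)
  P7: need (0, 2) fits (1, 2); releases (0, 1), pool now (1, 3)
  P4: need (1, 3) fits (1, 3); releases (2, 2), pool now (3, 5)
  P9: need (3, 2) fits (3, 5); releases (0, 1), pool now (3, 6)
  P5: need (2, 2) fits (3, 6); releases (3, 0), pool now (6, 6)


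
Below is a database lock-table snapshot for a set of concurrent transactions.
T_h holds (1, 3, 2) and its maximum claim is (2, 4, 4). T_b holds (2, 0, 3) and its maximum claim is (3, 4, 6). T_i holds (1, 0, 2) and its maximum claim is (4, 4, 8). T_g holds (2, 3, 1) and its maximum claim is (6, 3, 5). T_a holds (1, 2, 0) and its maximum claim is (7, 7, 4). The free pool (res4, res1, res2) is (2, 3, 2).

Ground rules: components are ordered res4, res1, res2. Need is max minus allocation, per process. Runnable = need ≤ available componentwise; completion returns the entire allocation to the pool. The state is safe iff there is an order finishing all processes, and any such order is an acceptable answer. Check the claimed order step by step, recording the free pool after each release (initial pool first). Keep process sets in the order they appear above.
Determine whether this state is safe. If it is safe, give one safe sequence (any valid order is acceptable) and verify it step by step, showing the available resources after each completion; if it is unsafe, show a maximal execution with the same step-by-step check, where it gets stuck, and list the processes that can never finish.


The state is SAFE; one workable sequence: T_h, T_b, T_i, T_a, T_g.
Key observation: at T_h the run first touches a limit — (1, 1, 2) against (2, 3, 2), exact on a resource it actually requests.
Verifying each step:
  pool = (2, 3, 2)
  T_h needs (1, 1, 2) <= (2, 3, 2) -> finishes; pool += (1, 3, 2) = (3, 6, 4)
  T_b needs (1, 4, 3) <= (3, 6, 4) -> finishes; pool += (2, 0, 3) = (5, 6, 7)
  T_i needs (3, 4, 6) <= (5, 6, 7) -> finishes; pool += (1, 0, 2) = (6, 6, 9)
  T_a needs (6, 5, 4) <= (6, 6, 9) -> finishes; pool += (1, 2, 0) = (7, 8, 9)
  T_g needs (4, 0, 4) <= (7, 8, 9) -> finishes; pool += (2, 3, 1) = (9, 11, 10)


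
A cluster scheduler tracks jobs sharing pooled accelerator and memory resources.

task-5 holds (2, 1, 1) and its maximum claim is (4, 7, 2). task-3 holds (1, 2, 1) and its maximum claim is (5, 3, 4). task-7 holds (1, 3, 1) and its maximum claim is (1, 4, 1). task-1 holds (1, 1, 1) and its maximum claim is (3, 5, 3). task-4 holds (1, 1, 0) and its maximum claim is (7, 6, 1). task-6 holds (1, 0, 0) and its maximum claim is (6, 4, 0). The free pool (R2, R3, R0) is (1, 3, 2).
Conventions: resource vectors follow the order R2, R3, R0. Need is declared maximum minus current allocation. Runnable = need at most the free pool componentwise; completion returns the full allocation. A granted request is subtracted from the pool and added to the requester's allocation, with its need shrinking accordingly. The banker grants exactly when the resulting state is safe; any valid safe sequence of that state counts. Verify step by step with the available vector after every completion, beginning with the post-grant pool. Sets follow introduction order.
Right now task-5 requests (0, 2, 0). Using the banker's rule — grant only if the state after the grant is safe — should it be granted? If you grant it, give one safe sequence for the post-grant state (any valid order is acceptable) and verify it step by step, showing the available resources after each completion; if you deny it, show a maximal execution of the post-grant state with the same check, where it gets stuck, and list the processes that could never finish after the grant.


GRANT. The post-grant state is safe; one safe sequence: task-7, task-1, task-5, task-3, task-4, task-6.
Key observation: with (1, 1, 2) left after the transfer, task-7 can run at once — the state stays safe.
Verifying the post-grant state step by step:
  pool = (1, 1, 2)
  task-7: need (0, 1, 0) fits (1, 1, 2); releases (1, 3, 1), pool now (2, 4, 3)
  task-1: need (2, 4, 2) fits (2, 4, 3); releases (1, 1, 1), pool now (3, 5, 4)
  task-5: need (2, 4, 1) fits (3, 5, 4); releases (2, 3, 1), pool now (5, 8, 5)
  task-3: need (4, 1, 3) fits (5, 8, 5); releases (1, 2, 1), pool now (6, 10, 6)
  task-4: need (6, 5, 1) fits (6, 10, 6); releases (1, 1, 0), pool now (7, 11, 6)
  task-6: need (5, 4, 0) fits (7, 11, 6); releases (1, 0, 0), pool now (8, 11, 6)


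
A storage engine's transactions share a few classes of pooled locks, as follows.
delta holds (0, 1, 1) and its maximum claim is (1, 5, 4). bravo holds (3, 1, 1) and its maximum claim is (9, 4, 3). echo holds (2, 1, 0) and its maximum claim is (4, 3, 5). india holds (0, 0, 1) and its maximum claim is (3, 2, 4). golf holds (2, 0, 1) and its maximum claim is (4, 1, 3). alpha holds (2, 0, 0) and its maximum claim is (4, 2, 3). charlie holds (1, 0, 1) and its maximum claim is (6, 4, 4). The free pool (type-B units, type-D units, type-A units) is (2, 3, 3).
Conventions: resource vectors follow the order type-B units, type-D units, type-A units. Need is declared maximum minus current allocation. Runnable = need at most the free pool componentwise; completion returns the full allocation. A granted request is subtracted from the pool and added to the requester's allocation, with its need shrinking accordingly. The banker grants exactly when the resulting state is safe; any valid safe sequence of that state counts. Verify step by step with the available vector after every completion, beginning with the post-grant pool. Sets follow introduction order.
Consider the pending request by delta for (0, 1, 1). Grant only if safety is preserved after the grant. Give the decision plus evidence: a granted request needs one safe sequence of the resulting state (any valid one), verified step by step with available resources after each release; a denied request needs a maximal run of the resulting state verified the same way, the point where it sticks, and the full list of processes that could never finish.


DENY: after the grant no complete ordering would exist.
Key observation: after golf, india, alpha the pool peaks at (6, 2, 4), and each blocked process is short somewhere: delta on type-D units; bravo on type-D units; echo on type-A units; charlie on type-D units.
Pretend the grant happened; the run golf, india, alpha goes as far as possible. Check, step by step:
  pool = (2, 2, 2)
  golf: need (2, 1, 2) fits (2, 2, 2); releases (2, 0, 1), pool now (4, 2, 3)
  india: need (3, 2, 3) fits (4, 2, 3); releases (0, 0, 1), pool now (4, 2, 4)
  alpha: need (2, 2, 3) fits (4, 2, 4); releases (2, 0, 0), pool now (6, 2, 4)
  blocked: delta wants (1, 3, 2), pool (6, 2, 4) — not enough type-D units
  blocked: bravo wants (6, 3, 2), pool (6, 2, 4) — not enough type-D units
  blocked: echo wants (2, 2, 5), pool (6, 2, 4) — not enough type-A units
  blocked: charlie wants (5, 4, 3), pool (6, 2, 4) — not enough type-D units
Processes that could never finish after the grant: delta, bravo, echo and charlie.


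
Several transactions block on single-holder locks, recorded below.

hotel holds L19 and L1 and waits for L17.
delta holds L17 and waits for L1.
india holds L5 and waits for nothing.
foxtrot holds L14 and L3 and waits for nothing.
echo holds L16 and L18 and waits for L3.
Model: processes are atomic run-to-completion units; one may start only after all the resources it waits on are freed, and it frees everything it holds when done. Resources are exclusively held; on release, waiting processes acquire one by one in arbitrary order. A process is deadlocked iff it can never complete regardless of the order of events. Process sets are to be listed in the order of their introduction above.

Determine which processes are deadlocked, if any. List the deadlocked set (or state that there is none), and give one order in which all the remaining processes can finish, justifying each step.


Deadlocked: hotel and delta.
Key observation: the cycle hotel -> delta -> hotel can never break — each member waits on the next; no other process is dragged down with it.
A valid finishing order for the others: foxtrot, echo, india.
Verifying each step:
  foxtrot: no waits; runs immediately, freeing L14 and L3
  run echo (all its waits — L3 — are resolved); releases L16 and L18
  india: no waits; runs immediately, freeing L5
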